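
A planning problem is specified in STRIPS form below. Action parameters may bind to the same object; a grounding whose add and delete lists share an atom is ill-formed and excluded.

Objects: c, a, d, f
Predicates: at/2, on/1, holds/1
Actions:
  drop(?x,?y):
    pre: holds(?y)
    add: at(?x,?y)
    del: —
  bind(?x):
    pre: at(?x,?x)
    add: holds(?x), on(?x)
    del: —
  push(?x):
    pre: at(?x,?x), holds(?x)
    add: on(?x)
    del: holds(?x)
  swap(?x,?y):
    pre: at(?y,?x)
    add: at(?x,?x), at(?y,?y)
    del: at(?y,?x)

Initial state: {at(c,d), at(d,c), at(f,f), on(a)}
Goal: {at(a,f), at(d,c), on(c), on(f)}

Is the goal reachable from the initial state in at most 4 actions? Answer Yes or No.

Yes

1. bind(f)  →  {at(c,d), at(d,c), at(f,f), holds(f), on(a), on(f)}
2. drop(a,f)  →  {at(a,f), at(c,d), at(d,c), at(f,f), holds(f), on(a), on(f)}
3. swap(d,c)  →  {at(a,f), at(c,c), at(d,c), at(d,d), at(f,f), holds(f), on(a), on(f)}
4. bind(c)  →  {at(a,f), at(c,c), at(d,c), at(d,d), at(f,f), holds(c), holds(f), on(a), on(c), on(f)}
optimal plan length = 4; 4 ≤ 4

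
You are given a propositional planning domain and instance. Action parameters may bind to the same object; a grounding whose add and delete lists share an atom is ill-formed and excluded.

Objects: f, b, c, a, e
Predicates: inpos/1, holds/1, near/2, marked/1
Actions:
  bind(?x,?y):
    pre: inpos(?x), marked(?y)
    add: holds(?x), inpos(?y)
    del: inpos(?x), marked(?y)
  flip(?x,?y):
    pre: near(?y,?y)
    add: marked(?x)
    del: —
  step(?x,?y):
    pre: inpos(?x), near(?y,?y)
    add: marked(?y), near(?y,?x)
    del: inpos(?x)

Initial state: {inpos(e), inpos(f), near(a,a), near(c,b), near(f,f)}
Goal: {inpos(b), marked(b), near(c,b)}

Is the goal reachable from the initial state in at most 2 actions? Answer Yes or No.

No

1. flip(b,f)  →  {inpos(e), inpos(f), marked(b), near(a,a), near(c,b), near(f,f)}
2. bind(f,b)  →  {holds(f), inpos(b), inpos(e), near(a,a), near(c,b), near(f,f)}
3. flip(b,f)  →  {holds(f), inpos(b), inpos(e), marked(b), near(a,a), near(c,b), near(f,f)}
optimal plan length = 3; 3 > 2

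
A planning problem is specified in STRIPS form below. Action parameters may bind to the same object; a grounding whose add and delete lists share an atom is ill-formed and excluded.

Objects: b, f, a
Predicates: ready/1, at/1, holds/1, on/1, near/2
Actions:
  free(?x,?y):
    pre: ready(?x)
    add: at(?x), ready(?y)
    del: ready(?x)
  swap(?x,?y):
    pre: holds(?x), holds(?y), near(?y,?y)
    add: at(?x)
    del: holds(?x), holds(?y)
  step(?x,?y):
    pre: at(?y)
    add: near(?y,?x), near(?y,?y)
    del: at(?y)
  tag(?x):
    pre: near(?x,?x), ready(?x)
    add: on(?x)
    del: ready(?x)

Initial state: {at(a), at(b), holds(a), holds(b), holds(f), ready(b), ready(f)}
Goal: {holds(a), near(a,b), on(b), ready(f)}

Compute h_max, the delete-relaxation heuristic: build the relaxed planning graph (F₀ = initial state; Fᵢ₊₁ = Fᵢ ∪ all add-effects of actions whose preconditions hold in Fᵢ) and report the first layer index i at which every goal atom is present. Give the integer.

F0 = init (7 atoms)
F1 = F0 ∪ {at(f), near(a,a), near(a,b), near(a,f), near(b,a), near(b,b), near(b,f), ready(a)}  (15 atoms)
F2 = F1 ∪ {near(f,a), near(f,b), near(f,f), on(a), on(b)}  (20 atoms)
goal ⊆ F2  ⇒  h_max = 2

2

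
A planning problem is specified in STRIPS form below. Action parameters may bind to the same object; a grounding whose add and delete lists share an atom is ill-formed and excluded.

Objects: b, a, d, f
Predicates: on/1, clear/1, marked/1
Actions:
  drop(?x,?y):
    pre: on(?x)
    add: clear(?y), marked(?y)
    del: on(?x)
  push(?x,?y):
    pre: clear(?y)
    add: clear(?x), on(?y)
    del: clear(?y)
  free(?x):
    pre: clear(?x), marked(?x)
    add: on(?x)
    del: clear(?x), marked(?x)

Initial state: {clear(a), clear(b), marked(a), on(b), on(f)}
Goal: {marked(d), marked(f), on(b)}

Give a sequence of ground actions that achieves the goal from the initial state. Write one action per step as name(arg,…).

drop(b,d); drop(f,f); push(a,b)

1. drop(b,d)  →  {clear(a), clear(b), clear(d), marked(a), marked(d), on(f)}
2. drop(f,f)  →  {clear(a), clear(b), clear(d), clear(f), marked(a), marked(d), marked(f)}
3. push(a,b)  →  {clear(a), clear(d), clear(f), marked(a), marked(d), marked(f), on(b)}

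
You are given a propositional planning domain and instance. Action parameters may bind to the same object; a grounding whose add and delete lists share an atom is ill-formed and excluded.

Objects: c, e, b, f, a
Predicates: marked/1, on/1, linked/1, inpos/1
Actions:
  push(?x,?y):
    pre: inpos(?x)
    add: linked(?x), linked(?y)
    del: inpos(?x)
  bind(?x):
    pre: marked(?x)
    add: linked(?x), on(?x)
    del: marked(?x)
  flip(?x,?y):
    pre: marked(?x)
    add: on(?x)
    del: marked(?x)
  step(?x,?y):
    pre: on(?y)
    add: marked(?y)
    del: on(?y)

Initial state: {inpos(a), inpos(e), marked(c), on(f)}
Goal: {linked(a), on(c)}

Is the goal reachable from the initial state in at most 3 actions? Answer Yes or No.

Yes

1. push(e,a)  →  {inpos(a), linked(a), linked(e), marked(c), on(f)}
2. bind(c)  →  {inpos(a), linked(a), linked(c), linked(e), on(c), on(f)}
optimal plan length = 2; 2 ≤ 3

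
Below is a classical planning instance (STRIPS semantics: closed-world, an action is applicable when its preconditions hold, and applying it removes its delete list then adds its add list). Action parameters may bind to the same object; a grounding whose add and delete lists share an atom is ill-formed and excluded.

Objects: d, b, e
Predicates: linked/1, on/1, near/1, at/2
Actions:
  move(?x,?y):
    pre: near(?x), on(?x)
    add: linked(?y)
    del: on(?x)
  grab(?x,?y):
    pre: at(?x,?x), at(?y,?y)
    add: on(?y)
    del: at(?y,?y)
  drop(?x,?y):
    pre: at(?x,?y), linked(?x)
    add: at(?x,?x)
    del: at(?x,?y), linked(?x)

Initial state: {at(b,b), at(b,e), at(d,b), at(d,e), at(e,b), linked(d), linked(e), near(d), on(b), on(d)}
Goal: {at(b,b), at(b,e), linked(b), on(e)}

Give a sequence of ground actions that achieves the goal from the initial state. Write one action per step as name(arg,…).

move(d,b); drop(e,b); grab(b,e)

1. move(d,b)  →  {at(b,b), at(b,e), at(d,b), at(d,e), at(e,b), linked(b), linked(d), linked(e), near(d), on(b)}
2. drop(e,b)  →  {at(b,b), at(b,e), at(d,b), at(d,e), at(e,e), linked(b), linked(d), near(d), on(b)}
3. grab(b,e)  →  {at(b,b), at(b,e), at(d,b), at(d,e), linked(b), linked(d), near(d), on(b), on(e)}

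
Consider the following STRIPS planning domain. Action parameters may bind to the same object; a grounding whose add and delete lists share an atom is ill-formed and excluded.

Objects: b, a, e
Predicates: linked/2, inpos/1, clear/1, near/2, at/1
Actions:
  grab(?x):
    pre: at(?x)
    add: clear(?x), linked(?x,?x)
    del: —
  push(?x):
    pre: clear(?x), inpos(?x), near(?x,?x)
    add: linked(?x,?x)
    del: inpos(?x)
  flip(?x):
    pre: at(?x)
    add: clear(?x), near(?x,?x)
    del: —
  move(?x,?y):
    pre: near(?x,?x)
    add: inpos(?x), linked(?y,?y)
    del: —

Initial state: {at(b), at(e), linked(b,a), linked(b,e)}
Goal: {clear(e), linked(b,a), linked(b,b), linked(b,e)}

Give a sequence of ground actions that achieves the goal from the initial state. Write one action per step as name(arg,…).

grab(b); grab(e)

1. grab(b)  →  {at(b), at(e), clear(b), linked(b,a), linked(b,b), linked(b,e)}
2. grab(e)  →  {at(b), at(e), clear(b), clear(e), linked(b,a), linked(b,b), linked(b,e), linked(e,e)}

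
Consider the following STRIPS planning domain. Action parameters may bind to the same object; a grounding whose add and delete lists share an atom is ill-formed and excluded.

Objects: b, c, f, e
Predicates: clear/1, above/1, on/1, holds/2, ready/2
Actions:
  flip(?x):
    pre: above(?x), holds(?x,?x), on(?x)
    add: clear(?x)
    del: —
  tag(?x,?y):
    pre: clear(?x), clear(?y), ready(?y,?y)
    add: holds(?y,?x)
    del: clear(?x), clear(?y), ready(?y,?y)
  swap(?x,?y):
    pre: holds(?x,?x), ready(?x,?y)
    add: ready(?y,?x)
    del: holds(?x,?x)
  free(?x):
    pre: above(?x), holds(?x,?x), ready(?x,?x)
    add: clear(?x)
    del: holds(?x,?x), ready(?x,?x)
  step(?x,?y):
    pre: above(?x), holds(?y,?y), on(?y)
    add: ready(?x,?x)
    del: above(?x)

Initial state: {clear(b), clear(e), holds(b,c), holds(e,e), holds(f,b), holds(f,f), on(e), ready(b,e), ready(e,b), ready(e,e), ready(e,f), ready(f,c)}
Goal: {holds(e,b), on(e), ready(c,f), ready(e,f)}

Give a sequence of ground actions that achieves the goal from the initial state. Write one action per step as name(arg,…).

tag(b,e); swap(f,c)

1. tag(b,e)  →  {holds(b,c), holds(e,b), holds(e,e), holds(f,b), holds(f,f), on(e), ready(b,e), ready(e,b), ready(e,f), ready(f,c)}
2. swap(f,c)  →  {holds(b,c), holds(e,b), holds(e,e), holds(f,b), on(e), ready(b,e), ready(c,f), ready(e,b), ready(e,f), ready(f,c)}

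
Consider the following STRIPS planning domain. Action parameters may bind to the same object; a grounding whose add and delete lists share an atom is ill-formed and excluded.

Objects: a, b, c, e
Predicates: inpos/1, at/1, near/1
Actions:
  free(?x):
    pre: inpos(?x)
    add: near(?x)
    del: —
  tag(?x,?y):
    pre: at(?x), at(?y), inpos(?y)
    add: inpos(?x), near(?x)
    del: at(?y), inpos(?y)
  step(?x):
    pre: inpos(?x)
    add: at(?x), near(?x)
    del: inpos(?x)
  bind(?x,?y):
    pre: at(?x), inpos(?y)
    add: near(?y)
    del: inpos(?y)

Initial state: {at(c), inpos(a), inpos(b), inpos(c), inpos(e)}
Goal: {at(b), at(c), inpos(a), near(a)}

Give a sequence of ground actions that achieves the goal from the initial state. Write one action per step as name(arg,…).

free(a); step(b)

1. free(a)  →  {at(c), inpos(a), inpos(b), inpos(c), inpos(e), near(a)}
2. step(b)  →  {at(b), at(c), inpos(a), inpos(c), inpos(e), near(a), near(b)}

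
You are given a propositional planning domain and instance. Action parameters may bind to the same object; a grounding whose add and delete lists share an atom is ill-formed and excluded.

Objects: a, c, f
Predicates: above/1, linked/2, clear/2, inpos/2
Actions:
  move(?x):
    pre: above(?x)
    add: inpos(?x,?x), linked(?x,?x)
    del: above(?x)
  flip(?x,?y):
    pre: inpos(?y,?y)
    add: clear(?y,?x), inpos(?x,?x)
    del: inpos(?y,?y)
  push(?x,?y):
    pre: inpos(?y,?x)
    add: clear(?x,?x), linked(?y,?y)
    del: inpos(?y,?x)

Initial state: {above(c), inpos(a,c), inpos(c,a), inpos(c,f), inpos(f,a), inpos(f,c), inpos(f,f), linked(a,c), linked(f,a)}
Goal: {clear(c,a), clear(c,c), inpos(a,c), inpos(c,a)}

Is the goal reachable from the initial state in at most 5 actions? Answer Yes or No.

1. move(c)  →  {inpos(a,c), inpos(c,a), inpos(c,c), inpos(c,f), inpos(f,a), inpos(f,c), inpos(f,f), linked(a,c), linked(c,c), linked(f,a)}
2. flip(a,c)  →  {clear(c,a), inpos(a,a), inpos(a,c), inpos(c,a), inpos(c,f), inpos(f,a), inpos(f,c), inpos(f,f), linked(a,c), linked(c,c), linked(f,a)}
3. push(c,f)  →  {clear(c,a), clear(c,c), inpos(a,a), inpos(a,c), inpos(c,a), inpos(c,f), inpos(f,a), inpos(f,f), linked(a,c), linked(c,c), linked(f,a), linked(f,f)}
optimal plan length = 3; 3 ≤ 5

Yes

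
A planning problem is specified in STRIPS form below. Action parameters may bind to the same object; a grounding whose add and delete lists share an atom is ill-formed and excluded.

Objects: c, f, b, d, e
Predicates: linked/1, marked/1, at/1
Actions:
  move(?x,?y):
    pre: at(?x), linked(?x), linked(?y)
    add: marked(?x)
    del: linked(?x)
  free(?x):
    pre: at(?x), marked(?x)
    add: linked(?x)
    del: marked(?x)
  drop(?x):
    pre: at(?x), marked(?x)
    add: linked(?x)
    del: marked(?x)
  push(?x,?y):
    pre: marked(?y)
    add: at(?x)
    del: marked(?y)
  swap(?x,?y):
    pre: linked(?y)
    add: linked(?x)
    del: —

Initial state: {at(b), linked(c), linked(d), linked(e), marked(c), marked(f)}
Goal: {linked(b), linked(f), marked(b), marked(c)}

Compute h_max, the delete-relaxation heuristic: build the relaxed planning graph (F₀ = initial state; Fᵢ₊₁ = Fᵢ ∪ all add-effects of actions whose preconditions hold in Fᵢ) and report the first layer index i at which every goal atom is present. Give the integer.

F0 = init (6 atoms)
F1 = F0 ∪ {at(c), at(d), at(e), at(f), linked(b), linked(f)}  (12 atoms)
F2 = F1 ∪ {marked(b), marked(d), marked(e)}  (15 atoms)
goal ⊆ F2  ⇒  h_max = 2

2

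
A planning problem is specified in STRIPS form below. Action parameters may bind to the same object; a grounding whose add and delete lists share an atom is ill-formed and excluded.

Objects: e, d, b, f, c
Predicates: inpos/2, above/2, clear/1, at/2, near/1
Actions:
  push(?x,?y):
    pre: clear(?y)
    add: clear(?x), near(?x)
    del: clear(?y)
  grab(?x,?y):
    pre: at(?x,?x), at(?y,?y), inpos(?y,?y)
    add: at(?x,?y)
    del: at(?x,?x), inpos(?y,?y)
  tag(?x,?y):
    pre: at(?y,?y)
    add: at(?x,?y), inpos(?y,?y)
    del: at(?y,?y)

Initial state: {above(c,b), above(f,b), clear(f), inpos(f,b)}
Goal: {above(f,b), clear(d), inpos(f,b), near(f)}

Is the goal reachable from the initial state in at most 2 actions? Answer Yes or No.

No

1. push(e,f)  →  {above(c,b), above(f,b), clear(e), inpos(f,b), near(e)}
2. push(f,e)  →  {above(c,b), above(f,b), clear(f), inpos(f,b), near(e), near(f)}
3. push(d,f)  →  {above(c,b), above(f,b), clear(d), inpos(f,b), near(d), near(e), near(f)}
optimal plan length = 3; 3 > 2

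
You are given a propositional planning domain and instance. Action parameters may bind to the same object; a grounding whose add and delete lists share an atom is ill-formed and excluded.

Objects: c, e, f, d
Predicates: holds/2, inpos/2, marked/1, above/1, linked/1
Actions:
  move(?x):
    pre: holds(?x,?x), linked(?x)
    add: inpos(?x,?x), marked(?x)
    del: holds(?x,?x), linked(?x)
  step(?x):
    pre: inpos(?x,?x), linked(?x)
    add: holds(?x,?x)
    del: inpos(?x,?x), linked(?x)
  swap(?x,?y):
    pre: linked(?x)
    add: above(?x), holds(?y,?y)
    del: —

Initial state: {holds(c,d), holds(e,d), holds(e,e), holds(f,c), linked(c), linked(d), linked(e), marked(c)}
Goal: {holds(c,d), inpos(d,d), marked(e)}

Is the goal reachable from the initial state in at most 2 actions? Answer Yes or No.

1. move(e)  →  {holds(c,d), holds(e,d), holds(f,c), inpos(e,e), linked(c), linked(d), marked(c), marked(e)}
2. swap(c,d)  →  {above(c), holds(c,d), holds(d,d), holds(e,d), holds(f,c), inpos(e,e), linked(c), linked(d), marked(c), marked(e)}
3. move(d)  →  {above(c), holds(c,d), holds(e,d), holds(f,c), inpos(d,d), inpos(e,e), linked(c), marked(c), marked(d), marked(e)}
optimal plan length = 3; 3 > 2

No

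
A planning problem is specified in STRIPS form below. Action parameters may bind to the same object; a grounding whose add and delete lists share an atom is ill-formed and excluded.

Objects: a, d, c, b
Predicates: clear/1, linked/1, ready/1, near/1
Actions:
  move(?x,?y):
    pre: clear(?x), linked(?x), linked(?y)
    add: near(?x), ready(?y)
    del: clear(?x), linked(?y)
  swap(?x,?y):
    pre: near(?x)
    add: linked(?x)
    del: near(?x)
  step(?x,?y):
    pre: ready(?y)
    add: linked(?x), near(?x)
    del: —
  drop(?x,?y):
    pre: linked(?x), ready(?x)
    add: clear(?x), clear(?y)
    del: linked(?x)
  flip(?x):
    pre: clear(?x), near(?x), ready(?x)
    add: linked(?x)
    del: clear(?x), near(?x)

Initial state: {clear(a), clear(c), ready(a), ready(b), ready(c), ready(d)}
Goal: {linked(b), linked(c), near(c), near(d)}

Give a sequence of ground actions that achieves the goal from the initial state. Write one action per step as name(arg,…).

step(d,a); step(c,a); step(b,a)

1. step(d,a)  →  {clear(a), clear(c), linked(d), near(d), ready(a), ready(b), ready(c), ready(d)}
2. step(c,a)  →  {clear(a), clear(c), linked(c), linked(d), near(c), near(d), ready(a), ready(b), ready(c), ready(d)}
3. step(b,a)  →  {clear(a), clear(c), linked(b), linked(c), linked(d), near(b), near(c), near(d), ready(a), ready(b), ready(c), ready(d)}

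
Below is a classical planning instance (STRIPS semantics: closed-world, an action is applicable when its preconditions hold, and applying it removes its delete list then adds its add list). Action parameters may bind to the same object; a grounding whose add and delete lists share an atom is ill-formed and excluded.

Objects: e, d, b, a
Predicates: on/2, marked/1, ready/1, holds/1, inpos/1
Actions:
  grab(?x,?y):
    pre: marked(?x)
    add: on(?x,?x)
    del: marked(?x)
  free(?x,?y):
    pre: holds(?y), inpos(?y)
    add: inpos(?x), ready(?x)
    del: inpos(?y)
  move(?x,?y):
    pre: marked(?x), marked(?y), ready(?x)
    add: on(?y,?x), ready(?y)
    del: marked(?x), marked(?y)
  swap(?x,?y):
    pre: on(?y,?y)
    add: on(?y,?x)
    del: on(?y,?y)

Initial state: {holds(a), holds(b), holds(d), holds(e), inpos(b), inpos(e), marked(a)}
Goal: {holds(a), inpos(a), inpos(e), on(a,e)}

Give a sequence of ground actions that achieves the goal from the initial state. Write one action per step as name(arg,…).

grab(a,e); free(a,b); swap(e,a)

1. grab(a,e)  →  {holds(a), holds(b), holds(d), holds(e), inpos(b), inpos(e), on(a,a)}
2. free(a,b)  →  {holds(a), holds(b), holds(d), holds(e), inpos(a), inpos(e), on(a,a), ready(a)}
3. swap(e,a)  →  {holds(a), holds(b), holds(d), holds(e), inpos(a), inpos(e), on(a,e), ready(a)}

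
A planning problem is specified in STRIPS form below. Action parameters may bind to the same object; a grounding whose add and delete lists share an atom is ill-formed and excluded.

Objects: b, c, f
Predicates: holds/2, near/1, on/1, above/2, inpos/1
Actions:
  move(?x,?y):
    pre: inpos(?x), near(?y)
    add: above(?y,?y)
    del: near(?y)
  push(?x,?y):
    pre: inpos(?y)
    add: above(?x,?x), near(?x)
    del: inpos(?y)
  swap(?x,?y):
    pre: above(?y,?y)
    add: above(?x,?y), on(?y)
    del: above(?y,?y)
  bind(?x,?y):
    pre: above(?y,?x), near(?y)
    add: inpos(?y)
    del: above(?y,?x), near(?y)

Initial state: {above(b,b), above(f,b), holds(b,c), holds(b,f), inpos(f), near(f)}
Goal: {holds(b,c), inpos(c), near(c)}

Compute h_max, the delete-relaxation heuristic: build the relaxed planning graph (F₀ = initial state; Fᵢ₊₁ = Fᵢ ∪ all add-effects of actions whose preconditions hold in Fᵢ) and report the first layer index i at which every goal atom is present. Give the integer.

2

F0 = init (6 atoms)
F1 = F0 ∪ {above(c,b), above(c,c), above(f,f), near(b), near(c), on(b)}  (12 atoms)
F2 = F1 ∪ {above(b,c), above(b,f), above(c,f), above(f,c), inpos(b), inpos(c), on(c), on(f)}  (20 atoms)
goal ⊆ F2  ⇒  h_max = 2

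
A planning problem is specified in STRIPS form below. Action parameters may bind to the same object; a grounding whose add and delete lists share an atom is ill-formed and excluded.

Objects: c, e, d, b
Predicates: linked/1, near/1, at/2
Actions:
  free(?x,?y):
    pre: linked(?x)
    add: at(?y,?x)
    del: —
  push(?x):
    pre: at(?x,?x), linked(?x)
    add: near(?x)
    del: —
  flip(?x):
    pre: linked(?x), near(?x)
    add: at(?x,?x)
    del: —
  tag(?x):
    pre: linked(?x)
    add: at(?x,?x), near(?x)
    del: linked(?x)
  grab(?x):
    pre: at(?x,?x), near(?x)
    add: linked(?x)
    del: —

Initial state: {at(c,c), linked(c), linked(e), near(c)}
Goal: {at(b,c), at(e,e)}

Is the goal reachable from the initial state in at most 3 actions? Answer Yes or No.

Yes

1. free(c,b)  →  {at(b,c), at(c,c), linked(c), linked(e), near(c)}
2. free(e,e)  →  {at(b,c), at(c,c), at(e,e), linked(c), linked(e), near(c)}
optimal plan length = 2; 2 ≤ 3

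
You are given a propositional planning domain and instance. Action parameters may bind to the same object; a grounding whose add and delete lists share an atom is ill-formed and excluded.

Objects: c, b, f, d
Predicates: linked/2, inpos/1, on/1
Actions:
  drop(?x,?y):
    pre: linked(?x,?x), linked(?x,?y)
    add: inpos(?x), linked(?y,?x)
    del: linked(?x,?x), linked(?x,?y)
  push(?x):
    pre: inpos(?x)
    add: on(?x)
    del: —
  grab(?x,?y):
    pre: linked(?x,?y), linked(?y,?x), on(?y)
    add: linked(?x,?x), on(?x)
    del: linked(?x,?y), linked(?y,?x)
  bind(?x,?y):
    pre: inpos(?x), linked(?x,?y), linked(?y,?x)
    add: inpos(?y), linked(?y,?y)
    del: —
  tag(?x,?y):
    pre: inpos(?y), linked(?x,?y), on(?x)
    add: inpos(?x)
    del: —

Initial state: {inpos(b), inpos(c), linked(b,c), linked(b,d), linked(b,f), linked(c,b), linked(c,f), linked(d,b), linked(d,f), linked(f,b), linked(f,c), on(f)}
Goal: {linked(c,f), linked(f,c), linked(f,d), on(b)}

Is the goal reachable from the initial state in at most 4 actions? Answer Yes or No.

1. push(b)  →  {inpos(b), inpos(c), linked(b,c), linked(b,d), linked(b,f), linked(c,b), linked(c,f), linked(d,b), linked(d,f), linked(f,b), linked(f,c), on(b), on(f)}
2. grab(d,b)  →  {inpos(b), inpos(c), linked(b,c), linked(b,f), linked(c,b), linked(c,f), linked(d,d), linked(d,f), linked(f,b), linked(f,c), on(b), on(d), on(f)}
3. drop(d,f)  →  {inpos(b), inpos(c), inpos(d), linked(b,c), linked(b,f), linked(c,b), linked(c,f), linked(f,b), linked(f,c), linked(f,d), on(b), on(d), on(f)}
optimal plan length = 3; 3 ≤ 4

Yes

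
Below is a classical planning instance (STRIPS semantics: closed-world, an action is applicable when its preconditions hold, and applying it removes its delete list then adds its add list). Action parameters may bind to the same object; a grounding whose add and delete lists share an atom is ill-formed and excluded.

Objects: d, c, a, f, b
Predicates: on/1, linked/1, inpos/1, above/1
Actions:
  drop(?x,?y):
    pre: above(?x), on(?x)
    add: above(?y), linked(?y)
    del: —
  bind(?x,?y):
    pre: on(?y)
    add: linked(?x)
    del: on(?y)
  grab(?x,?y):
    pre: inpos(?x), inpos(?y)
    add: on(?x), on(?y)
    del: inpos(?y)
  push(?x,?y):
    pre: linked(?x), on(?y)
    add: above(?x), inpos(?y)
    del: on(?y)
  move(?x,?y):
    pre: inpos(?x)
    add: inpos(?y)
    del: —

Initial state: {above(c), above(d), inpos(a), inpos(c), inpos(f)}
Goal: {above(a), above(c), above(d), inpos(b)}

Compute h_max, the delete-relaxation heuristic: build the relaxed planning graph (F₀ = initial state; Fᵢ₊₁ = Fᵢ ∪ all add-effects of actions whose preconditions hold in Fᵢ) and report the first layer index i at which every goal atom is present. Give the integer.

F0 = init (5 atoms)
F1 = F0 ∪ {inpos(b), inpos(d), on(a), on(c), on(f)}  (10 atoms)
F2 = F1 ∪ {above(a), above(b), above(f), linked(a), linked(b), linked(c), linked(d), linked(f), on(b), on(d)}  (20 atoms)
goal ⊆ F2  ⇒  h_max = 2

2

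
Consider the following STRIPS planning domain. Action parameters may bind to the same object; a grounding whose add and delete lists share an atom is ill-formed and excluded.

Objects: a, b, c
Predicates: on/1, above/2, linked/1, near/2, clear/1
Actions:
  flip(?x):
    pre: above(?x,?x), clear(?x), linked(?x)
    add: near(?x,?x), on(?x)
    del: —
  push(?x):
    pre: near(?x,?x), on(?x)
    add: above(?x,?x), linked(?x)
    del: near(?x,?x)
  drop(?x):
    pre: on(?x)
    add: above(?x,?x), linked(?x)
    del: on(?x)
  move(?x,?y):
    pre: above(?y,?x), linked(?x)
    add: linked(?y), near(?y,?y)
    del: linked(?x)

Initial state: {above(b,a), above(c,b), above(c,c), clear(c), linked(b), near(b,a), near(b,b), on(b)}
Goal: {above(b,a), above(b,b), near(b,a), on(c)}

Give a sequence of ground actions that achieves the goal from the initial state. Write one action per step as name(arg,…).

1. push(b)  →  {above(b,a), above(b,b), above(c,b), above(c,c), clear(c), linked(b), near(b,a), on(b)}
2. move(b,c)  →  {above(b,a), above(b,b), above(c,b), above(c,c), clear(c), linked(c), near(b,a), near(c,c), on(b)}
3. flip(c)  →  {above(b,a), above(b,b), above(c,b), above(c,c), clear(c), linked(c), near(b,a), near(c,c), on(b), on(c)}

push(b); move(b,c); flip(c)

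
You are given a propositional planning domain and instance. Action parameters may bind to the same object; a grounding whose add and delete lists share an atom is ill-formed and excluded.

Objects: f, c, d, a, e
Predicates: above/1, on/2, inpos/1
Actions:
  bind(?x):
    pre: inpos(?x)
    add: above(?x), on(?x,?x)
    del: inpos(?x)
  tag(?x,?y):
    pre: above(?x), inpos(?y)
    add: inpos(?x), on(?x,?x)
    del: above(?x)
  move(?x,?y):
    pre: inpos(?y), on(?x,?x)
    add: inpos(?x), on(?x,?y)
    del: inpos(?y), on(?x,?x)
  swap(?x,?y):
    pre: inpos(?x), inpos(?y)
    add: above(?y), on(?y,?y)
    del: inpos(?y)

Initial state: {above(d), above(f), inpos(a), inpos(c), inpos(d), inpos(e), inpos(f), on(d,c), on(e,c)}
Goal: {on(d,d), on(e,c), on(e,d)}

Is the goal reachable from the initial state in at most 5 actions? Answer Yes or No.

Yes

1. bind(e)  →  {above(d), above(e), above(f), inpos(a), inpos(c), inpos(d), inpos(f), on(d,c), on(e,c), on(e,e)}
2. tag(d,f)  →  {above(e), above(f), inpos(a), inpos(c), inpos(d), inpos(f), on(d,c), on(d,d), on(e,c), on(e,e)}
3. move(e,d)  →  {above(e), above(f), inpos(a), inpos(c), inpos(e), inpos(f), on(d,c), on(d,d), on(e,c), on(e,d)}
optimal plan length = 3; 3 ≤ 5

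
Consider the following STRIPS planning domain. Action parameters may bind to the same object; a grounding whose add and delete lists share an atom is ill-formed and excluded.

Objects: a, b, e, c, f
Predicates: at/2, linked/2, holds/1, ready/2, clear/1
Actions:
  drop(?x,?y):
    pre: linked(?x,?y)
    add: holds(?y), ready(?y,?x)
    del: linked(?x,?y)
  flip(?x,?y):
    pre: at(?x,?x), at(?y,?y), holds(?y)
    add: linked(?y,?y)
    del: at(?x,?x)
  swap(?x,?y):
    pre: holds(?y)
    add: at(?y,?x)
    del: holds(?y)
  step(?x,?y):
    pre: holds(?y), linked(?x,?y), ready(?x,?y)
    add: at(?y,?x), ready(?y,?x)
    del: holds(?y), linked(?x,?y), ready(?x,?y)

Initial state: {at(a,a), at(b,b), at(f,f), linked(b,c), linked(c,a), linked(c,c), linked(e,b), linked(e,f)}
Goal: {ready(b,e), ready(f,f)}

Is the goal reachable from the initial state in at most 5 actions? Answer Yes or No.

Yes

1. drop(e,b)  →  {at(a,a), at(b,b), at(f,f), holds(b), linked(b,c), linked(c,a), linked(c,c), linked(e,f), ready(b,e)}
2. drop(e,f)  →  {at(a,a), at(b,b), at(f,f), holds(b), holds(f), linked(b,c), linked(c,a), linked(c,c), ready(b,e), ready(f,e)}
3. flip(a,f)  →  {at(b,b), at(f,f), holds(b), holds(f), linked(b,c), linked(c,a), linked(c,c), linked(f,f), ready(b,e), ready(f,e)}
4. drop(f,f)  →  {at(b,b), at(f,f), holds(b), holds(f), linked(b,c), linked(c,a), linked(c,c), ready(b,e), ready(f,e), ready(f,f)}
optimal plan length = 4; 4 ≤ 5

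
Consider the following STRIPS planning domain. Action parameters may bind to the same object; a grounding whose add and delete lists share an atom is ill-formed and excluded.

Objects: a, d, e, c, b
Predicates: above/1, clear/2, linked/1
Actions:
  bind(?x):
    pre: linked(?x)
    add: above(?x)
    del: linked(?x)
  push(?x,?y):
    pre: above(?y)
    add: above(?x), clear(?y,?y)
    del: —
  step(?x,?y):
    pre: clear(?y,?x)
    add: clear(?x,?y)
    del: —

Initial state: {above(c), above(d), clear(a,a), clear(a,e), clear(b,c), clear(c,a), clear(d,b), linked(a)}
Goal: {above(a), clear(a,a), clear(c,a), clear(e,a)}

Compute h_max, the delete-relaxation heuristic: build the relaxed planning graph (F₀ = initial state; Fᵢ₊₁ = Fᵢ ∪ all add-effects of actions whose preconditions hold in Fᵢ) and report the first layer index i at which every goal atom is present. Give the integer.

F0 = init (8 atoms)
F1 = F0 ∪ {above(a), above(b), above(e), clear(a,c), clear(b,d), clear(c,b), clear(c,c), clear(d,d), clear(e,a)}  (17 atoms)
goal ⊆ F1  ⇒  h_max = 1

1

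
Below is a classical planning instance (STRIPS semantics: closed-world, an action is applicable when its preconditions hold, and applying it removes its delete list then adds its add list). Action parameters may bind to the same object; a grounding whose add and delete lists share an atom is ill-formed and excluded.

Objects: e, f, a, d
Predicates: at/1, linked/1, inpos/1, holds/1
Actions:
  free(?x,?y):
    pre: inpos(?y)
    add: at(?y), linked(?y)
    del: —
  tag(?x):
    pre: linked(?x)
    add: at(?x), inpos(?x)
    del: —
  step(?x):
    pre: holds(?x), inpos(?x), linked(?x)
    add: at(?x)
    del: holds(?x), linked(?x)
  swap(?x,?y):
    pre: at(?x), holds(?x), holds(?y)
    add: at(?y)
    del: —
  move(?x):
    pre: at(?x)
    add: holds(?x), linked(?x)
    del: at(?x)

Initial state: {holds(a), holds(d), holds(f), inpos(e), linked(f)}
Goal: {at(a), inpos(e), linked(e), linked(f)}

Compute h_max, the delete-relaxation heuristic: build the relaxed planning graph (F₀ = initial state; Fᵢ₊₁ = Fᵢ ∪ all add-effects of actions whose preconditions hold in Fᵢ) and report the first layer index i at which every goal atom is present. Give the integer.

F0 = init (5 atoms)
F1 = F0 ∪ {at(e), at(f), inpos(f), linked(e)}  (9 atoms)
F2 = F1 ∪ {at(a), at(d), holds(e)}  (12 atoms)
goal ⊆ F2  ⇒  h_max = 2

2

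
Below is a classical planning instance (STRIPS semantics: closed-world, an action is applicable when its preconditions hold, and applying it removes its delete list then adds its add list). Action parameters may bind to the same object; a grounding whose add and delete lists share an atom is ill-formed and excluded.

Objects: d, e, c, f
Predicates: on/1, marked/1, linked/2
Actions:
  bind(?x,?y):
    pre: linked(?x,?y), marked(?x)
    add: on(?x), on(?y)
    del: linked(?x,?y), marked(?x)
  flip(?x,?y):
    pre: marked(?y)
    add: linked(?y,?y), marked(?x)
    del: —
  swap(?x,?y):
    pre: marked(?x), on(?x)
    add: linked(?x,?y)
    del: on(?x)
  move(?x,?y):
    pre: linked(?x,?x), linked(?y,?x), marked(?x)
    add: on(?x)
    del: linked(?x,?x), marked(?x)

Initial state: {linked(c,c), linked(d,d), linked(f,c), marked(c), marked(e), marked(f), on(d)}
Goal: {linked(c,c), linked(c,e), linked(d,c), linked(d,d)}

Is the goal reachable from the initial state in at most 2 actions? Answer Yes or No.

No

1. bind(f,c)  →  {linked(c,c), linked(d,d), marked(c), marked(e), on(c), on(d), on(f)}
2. flip(d,e)  →  {linked(c,c), linked(d,d), linked(e,e), marked(c), marked(d), marked(e), on(c), on(d), on(f)}
3. swap(d,c)  →  {linked(c,c), linked(d,c), linked(d,d), linked(e,e), marked(c), marked(d), marked(e), on(c), on(f)}
4. swap(c,e)  →  {linked(c,c), linked(c,e), linked(d,c), linked(d,d), linked(e,e), marked(c), marked(d), marked(e), on(f)}
optimal plan length = 4; 4 > 2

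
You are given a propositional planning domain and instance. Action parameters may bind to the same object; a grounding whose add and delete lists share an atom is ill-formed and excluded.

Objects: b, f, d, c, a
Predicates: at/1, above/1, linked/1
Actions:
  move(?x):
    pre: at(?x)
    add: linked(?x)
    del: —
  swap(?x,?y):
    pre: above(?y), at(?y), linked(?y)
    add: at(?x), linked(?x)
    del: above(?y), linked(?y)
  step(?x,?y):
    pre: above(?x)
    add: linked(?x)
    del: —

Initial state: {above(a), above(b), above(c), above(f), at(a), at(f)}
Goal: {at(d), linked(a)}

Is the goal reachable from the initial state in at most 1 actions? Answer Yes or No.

No

1. move(f)  →  {above(a), above(b), above(c), above(f), at(a), at(f), linked(f)}
2. move(a)  →  {above(a), above(b), above(c), above(f), at(a), at(f), linked(a), linked(f)}
3. swap(d,f)  →  {above(a), above(b), above(c), at(a), at(d), at(f), linked(a), linked(d)}
optimal plan length = 3; 3 > 1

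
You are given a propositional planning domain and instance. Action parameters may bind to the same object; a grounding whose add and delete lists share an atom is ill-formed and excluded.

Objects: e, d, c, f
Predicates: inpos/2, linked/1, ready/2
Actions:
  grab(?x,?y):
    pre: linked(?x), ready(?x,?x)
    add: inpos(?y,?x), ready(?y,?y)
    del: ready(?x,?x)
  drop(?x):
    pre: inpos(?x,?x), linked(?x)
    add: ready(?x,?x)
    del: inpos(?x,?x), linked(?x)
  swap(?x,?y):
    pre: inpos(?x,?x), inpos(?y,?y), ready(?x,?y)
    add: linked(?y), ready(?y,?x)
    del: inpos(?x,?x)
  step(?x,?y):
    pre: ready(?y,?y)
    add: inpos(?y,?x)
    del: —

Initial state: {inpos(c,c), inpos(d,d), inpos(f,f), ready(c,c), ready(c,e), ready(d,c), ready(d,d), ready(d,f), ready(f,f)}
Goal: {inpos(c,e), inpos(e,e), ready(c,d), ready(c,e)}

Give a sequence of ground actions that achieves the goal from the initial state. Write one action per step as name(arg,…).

1. swap(d,c)  →  {inpos(c,c), inpos(f,f), linked(c), ready(c,c), ready(c,d), ready(c,e), ready(d,c), ready(d,d), ready(d,f), ready(f,f)}
2. step(e,c)  →  {inpos(c,c), inpos(c,e), inpos(f,f), linked(c), ready(c,c), ready(c,d), ready(c,e), ready(d,c), ready(d,d), ready(d,f), ready(f,f)}
3. grab(c,e)  →  {inpos(c,c), inpos(c,e), inpos(e,c), inpos(f,f), linked(c), ready(c,d), ready(c,e), ready(d,c), ready(d,d), ready(d,f), ready(e,e), ready(f,f)}
4. step(e,e)  →  {inpos(c,c), inpos(c,e), inpos(e,c), inpos(e,e), inpos(f,f), linked(c), ready(c,d), ready(c,e), ready(d,c), ready(d,d), ready(d,f), ready(e,e), ready(f,f)}

swap(d,c); step(e,c); grab(c,e); step(e,e)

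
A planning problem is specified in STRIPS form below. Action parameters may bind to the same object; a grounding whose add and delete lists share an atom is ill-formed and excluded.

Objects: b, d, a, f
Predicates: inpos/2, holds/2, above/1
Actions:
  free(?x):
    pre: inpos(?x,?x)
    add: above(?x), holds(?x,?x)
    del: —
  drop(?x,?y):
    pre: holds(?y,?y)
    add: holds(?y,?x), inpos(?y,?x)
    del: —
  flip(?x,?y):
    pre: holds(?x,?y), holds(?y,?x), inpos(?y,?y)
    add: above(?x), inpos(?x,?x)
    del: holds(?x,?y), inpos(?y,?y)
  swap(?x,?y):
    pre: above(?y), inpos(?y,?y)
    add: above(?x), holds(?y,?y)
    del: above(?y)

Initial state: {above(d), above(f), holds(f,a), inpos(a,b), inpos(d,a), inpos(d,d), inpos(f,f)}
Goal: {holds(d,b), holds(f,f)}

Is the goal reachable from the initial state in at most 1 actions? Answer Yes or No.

No

1. free(d)  →  {above(d), above(f), holds(d,d), holds(f,a), inpos(a,b), inpos(d,a), inpos(d,d), inpos(f,f)}
2. free(f)  →  {above(d), above(f), holds(d,d), holds(f,a), holds(f,f), inpos(a,b), inpos(d,a), inpos(d,d), inpos(f,f)}
3. drop(b,d)  →  {above(d), above(f), holds(d,b), holds(d,d), holds(f,a), holds(f,f), inpos(a,b), inpos(d,a), inpos(d,b), inpos(d,d), inpos(f,f)}
optimal plan length = 3; 3 > 1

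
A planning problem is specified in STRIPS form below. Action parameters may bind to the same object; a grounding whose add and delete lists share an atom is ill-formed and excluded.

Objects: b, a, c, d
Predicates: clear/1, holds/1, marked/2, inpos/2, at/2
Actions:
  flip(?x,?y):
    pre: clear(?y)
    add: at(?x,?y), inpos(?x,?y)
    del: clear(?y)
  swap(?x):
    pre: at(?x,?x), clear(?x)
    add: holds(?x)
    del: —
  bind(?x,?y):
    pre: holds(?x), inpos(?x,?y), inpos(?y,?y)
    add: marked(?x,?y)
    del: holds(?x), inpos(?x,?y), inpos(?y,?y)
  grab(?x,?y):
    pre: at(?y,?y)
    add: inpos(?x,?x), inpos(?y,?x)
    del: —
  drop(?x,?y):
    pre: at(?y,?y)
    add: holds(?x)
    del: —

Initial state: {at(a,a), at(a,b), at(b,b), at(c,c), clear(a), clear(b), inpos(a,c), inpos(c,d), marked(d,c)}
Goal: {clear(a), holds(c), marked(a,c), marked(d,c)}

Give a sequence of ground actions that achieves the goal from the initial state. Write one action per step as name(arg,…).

1. swap(a)  →  {at(a,a), at(a,b), at(b,b), at(c,c), clear(a), clear(b), holds(a), inpos(a,c), inpos(c,d), marked(d,c)}
2. grab(c,b)  →  {at(a,a), at(a,b), at(b,b), at(c,c), clear(a), clear(b), holds(a), inpos(a,c), inpos(b,c), inpos(c,c), inpos(c,d), marked(d,c)}
3. bind(a,c)  →  {at(a,a), at(a,b), at(b,b), at(c,c), clear(a), clear(b), inpos(b,c), inpos(c,d), marked(a,c), marked(d,c)}
4. drop(c,b)  →  {at(a,a), at(a,b), at(b,b), at(c,c), clear(a), clear(b), holds(c), inpos(b,c), inpos(c,d), marked(a,c), marked(d,c)}

swap(a); grab(c,b); bind(a,c); drop(c,b)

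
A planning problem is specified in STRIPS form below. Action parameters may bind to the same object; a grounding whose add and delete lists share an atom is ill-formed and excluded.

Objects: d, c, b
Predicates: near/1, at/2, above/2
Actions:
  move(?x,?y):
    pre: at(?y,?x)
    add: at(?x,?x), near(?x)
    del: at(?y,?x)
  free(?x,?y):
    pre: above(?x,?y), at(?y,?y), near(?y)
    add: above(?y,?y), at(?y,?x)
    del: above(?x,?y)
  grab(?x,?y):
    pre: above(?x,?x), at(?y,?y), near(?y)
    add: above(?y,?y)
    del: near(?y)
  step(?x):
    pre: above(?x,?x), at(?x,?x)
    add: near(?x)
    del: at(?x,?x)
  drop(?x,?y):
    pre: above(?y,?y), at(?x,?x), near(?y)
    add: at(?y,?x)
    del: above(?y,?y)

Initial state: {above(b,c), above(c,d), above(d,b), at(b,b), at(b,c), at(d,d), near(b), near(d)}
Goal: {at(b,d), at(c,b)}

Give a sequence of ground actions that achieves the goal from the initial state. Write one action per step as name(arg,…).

move(c,b); free(d,b); free(b,c)

1. move(c,b)  →  {above(b,c), above(c,d), above(d,b), at(b,b), at(c,c), at(d,d), near(b), near(c), near(d)}
2. free(d,b)  →  {above(b,b), above(b,c), above(c,d), at(b,b), at(b,d), at(c,c), at(d,d), near(b), near(c), near(d)}
3. free(b,c)  →  {above(b,b), above(c,c), above(c,d), at(b,b), at(b,d), at(c,b), at(c,c), at(d,d), near(b), near(c), near(d)}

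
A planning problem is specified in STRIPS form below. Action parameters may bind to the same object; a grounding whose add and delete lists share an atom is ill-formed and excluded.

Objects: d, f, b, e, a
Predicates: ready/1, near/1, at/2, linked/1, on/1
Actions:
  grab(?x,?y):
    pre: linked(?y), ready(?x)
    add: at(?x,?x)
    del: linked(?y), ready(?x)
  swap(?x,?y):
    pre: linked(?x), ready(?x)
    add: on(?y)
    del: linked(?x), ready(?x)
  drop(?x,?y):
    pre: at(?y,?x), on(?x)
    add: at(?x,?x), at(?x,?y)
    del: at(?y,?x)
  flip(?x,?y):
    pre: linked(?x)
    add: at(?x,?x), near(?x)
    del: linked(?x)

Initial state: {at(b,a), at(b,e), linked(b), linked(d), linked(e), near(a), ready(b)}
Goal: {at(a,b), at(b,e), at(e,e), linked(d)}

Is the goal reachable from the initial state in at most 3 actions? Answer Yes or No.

Yes

1. swap(b,a)  →  {at(b,a), at(b,e), linked(d), linked(e), near(a), on(a)}
2. drop(a,b)  →  {at(a,a), at(a,b), at(b,e), linked(d), linked(e), near(a), on(a)}
3. flip(e,d)  →  {at(a,a), at(a,b), at(b,e), at(e,e), linked(d), near(a), near(e), on(a)}
optimal plan length = 3; 3 ≤ 3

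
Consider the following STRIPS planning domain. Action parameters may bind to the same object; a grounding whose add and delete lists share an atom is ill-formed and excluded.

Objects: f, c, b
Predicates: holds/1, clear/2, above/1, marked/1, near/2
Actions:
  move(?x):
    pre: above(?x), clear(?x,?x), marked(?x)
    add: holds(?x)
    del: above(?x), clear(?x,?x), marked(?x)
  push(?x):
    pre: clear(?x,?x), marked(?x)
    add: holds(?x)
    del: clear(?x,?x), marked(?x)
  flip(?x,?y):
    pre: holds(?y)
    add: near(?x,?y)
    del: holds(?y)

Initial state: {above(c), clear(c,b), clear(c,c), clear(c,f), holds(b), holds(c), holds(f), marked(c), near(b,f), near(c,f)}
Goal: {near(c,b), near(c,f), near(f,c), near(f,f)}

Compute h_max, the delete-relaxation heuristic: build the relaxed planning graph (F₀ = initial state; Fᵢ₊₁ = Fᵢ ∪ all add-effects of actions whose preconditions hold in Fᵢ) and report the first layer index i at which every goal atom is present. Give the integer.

F0 = init (10 atoms)
F1 = F0 ∪ {near(b,b), near(b,c), near(c,b), near(c,c), near(f,b), near(f,c), near(f,f)}  (17 atoms)
goal ⊆ F1  ⇒  h_max = 1

1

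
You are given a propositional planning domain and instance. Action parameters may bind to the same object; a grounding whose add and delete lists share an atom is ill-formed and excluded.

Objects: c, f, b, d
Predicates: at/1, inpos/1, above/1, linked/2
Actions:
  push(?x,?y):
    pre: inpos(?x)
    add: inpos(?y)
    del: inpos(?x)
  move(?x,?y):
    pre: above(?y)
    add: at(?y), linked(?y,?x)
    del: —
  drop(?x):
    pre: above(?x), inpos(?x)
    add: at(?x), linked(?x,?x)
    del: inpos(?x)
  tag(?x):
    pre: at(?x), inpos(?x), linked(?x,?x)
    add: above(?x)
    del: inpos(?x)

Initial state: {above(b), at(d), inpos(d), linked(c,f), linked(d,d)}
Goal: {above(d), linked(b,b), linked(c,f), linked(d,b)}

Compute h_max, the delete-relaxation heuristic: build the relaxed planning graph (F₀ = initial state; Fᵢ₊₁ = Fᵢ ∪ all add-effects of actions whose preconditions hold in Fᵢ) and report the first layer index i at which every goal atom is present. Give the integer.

F0 = init (5 atoms)
F1 = F0 ∪ {above(d), at(b), inpos(b), inpos(c), inpos(f), linked(b,b), linked(b,c), linked(b,d), linked(b,f)}  (14 atoms)
F2 = F1 ∪ {linked(d,b), linked(d,c), linked(d,f)}  (17 atoms)
goal ⊆ F2  ⇒  h_max = 2

2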